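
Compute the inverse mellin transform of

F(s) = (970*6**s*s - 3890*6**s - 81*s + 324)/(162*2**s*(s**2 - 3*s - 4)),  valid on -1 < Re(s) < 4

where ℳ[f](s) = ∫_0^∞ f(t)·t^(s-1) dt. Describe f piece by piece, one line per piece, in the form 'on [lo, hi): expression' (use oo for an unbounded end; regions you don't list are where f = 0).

summing 3 kernel integrals split by 1/2, 3 yields ℳ[f](s)
on [0, 1/2) integrate f = t against the kernel
[1/2, 3) adds the kernel integral of 2*t
[3, ∞) adds the kernel integral of t**(-4)

on [0, 1/2): t
on [1/2, 3): 2*t
on [3, oo): t**(-4)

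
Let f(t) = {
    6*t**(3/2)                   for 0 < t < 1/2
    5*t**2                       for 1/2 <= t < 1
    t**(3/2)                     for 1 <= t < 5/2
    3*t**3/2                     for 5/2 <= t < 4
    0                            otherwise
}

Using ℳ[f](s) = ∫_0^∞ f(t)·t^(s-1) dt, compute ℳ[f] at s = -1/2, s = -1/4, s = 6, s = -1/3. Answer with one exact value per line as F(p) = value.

slice at 1/2, 1, 5/2, transform all 4 pieces, and sum them
∫ 6*t**(3/2)·t^(s-1) over [0, 1/2)
over [1/2, 1), the kernel integral of 5*t**2 enters the sum
on [1, 5/2) integrate f = t**(3/2) against the kernel
the [5/2, 4) slice contributes ∫ 3*t**3/2·t^(s-1) dt

F(-1/2) = -15*sqrt(10)/8 - 5*sqrt(2)/6 + 811/30
F(-1/4) = -75*2**(1/4)*5**(3/4)/44 - 5*2**(1/4)/7 + 6*2**(3/4)/5 + 72/35 + 2**(3/4)*5**(1/4) + 192*sqrt(2)/11
F(6) = sqrt(2)/320 + 15625*sqrt(10)/384 + 1322661059/30720
F(-1/3) = -225*2**(1/3)*5**(2/3)/128 + 15/7 + 9*2**(5/6)/7 + 15*2**(5/6)*5**(1/6)/14 + 69*2**(1/3)/4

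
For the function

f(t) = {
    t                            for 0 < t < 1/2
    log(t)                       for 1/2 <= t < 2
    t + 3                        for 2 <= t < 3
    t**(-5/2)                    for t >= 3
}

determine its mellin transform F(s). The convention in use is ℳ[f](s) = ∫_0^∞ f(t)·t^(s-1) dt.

along the cuts 1/2, 2, 3, ℳ[f](s) splits into 4 integrals
segment 0 to 1/2 holds t; add its integral
∫ over [1/2, 2) of log(t)·t^(s-1) joins the sum
segment [2, 3) carries (t + 3); integrate it
on [3, ∞): add ∫ t**(-5/2)·t^(s-1) dt

(-270*2**(2*s)*s**2*(2*s - 5) + 54*2**(2*s)*s*(s + 1)*(2*s - 5)*log(2) - 162*2**(2*s)*s*(2*s - 5) - 54*2**(2*s)*(s + 1)*(2*s - 5) - 4*sqrt(3)*6**s*s**2*(s + 1) + 324*6**s*s**2*(2*s - 5) + 162*6**s*s*(2*s - 5) + 27*s**2*(2*s - 5) + 54*s*(s + 1)*(2*s - 5)*log(2) + (2*s - 5)*(54*s + 54))/(54*2**s*s**2*(s + 1)*(2*s - 5))
  -1 < Re(s) < 5/2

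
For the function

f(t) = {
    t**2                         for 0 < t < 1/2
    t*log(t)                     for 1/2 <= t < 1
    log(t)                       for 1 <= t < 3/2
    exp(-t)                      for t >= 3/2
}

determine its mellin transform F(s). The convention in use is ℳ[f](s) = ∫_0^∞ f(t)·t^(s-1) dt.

split f at 1/2, 1, 3/2: ℳ[f](s) collects 4 kernel integrals
∫ over [0, 1/2) of t**2·t^(s-1) joins the sum
∫ t*log(t)·t^(s-1) over [1/2, 1)
over [1, 3/2), the kernel integral of log(t) enters the sum
∫ exp(-t)·t^(s-1) over [3/2, ∞)

(4*2**s*s**2*(s + 2)*(s**2 + 2*s + 1)*uppergamma(s, 3/2) - 4*2**s*s**2*(s + 2) + 4*2**s*(s + 2)*(s**2 + 2*s + 1) + 3**s*s*(s + 2)*(-4*log(2) + 4*log(3))*(s**2 + 2*s + 1) - 4*3**s*(s + 2)*(s**2 + 2*s + 1) + s**3*(s + 2)*log(4) + s**2*(s + 2)*log(4) + 2*s**2*(s + 2) + s**2*(s**2 + 2*s + 1))/(4*2**s*s**2*(s + 2)*(s**2 + 2*s + 1))
  Re(s) > -2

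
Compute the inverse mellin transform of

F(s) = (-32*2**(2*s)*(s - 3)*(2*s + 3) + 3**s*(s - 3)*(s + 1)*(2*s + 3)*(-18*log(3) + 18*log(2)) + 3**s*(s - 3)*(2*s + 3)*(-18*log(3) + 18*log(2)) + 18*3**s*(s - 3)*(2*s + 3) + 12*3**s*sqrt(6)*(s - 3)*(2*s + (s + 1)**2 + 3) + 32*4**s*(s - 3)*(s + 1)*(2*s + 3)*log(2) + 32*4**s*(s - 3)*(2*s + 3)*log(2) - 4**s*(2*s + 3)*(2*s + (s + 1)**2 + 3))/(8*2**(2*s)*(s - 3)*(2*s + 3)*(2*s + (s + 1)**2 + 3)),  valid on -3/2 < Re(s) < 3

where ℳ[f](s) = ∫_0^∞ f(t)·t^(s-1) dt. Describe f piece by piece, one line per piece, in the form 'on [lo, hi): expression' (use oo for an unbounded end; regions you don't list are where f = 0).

undo the common scale on t: t**(3/2) on [0, 3/2); t**2*log(t) on [3/2, 2); t**(-3) on [2, ∞)
back out the shared t-power: sqrt(t) on [0, 3/2); t*log(t) on [3/2, 2); t**(-4) on [2, ∞)
summing 3 kernel integrals split by 3/4, 1 yields ℳ[f](s)
on [0, 3/4): add ∫ 2*sqrt(2)*t**(3/2)·t^(s-1) dt
the [3/4, 1) slice contributes ∫ 4*t**2*log(2*t)·t^(s-1) dt
[1, ∞) adds the kernel integral of 1/(8*t**3)

on [0, 3/4): 2*sqrt(2)*t**(3/2)
on [3/4, 1): 4*t**2*log(2*t)
on [1, oo): 1/(8*t**3)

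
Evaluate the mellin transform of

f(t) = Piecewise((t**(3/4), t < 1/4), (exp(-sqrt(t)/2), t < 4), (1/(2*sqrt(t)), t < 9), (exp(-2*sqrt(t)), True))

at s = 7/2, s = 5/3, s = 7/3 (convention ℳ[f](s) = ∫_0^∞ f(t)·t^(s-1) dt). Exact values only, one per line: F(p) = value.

F(7/2) = -500992*exp(-1) + sqrt(2)/2176 + 11007*exp(-6)/4 + 665/6 + 3786745*exp(-1/4)/16
F(5/3) = -16*2**(1/3)*uppergamma(10/3, 1) - 12*2**(1/3)/7 + 3*2**(1/6)/232 + 2**(2/3)*uppergamma(10/3, 6)/8 + 27*3**(1/3)/7 + 16*2**(1/3)*uppergamma(10/3, 1/4)
F(7/3) = -32*2**(2/3)*uppergamma(14/3, 1) - 24*2**(2/3)/11 + 3*2**(5/6)/1184 + 2**(1/3)*uppergamma(14/3, 6)/16 + 81*3**(2/3)/11 + 32*2**(2/3)*uppergamma(14/3, 1/4)

reversing the power substitution: t**(3/2) on [0, 1/2); exp(-t/2) on [1/2, 2); 1/(2*t) on [2, 3); …
the 4 pieces separated at 1/4, 4, 9 each add one integral
∫ t**(3/4)·t^(s-1) over [0, 1/4)
over [1/4, 4), the kernel integral of exp(-sqrt(t)/2) enters the sum
the [4, 9) slice contributes ∫ 1/(2*sqrt(t))·t^(s-1) dt
over [9, ∞), the kernel integral of exp(-2*sqrt(t)) enters the sum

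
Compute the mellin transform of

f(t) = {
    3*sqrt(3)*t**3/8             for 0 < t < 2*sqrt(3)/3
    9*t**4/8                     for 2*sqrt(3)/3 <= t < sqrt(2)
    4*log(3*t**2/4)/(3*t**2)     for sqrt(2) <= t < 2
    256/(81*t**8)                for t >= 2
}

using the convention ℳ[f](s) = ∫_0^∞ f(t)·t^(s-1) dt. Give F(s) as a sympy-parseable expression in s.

2**s*(324*2**(s/2)*(s/2 - 4)*(s/2 + 2)*(s**2/4 - s + 1) - 324*2**(s/2)*(s/2 - 4)*(s + 3)*(s**2/4 - s + 1) - 54*3**(s/2)*s*(s/2 - 4)*(s/2 + 2)*(s + 3)*log(3) + 54*3**(s/2)*s*(s/2 - 4)*(s/2 + 2)*(s + 3)*log(2) - 108*3**(s/2)*(s/2 - 4)*(s/2 + 2)*(s + 3)*log(2) + 108*3**(s/2)*(s/2 - 4)*(s/2 + 2)*(s + 3) + 108*3**(s/2)*(s/2 - 4)*(s/2 + 2)*(s + 3)*log(3) + 729*3**(s/2)*(s/2 - 4)*(s + 3)*(s**2/4 - s + 1) + 27*6**(s/2)*s*(s/2 - 4)*(s/2 + 2)*(s + 3)*log(3) - 54*6**(s/2)*(s/2 - 4)*(s/2 + 2)*(s + 3)*log(3) - 54*6**(s/2)*(s/2 - 4)*(s/2 + 2)*(s + 3) - 2*6**(s/2)*(s/2 + 2)*(s + 3)*(s**2/4 - s + 1))/(324*6**(s/2)*(s/2 - 4)*(s/2 + 2)*(s + 3)*(s**2/4 - s + 1))
  -3 < Re(s) < 8

back out the common scale on t: 3*sqrt(3)*t**3 on [0, sqrt(3)/3); 18*t**4 on [sqrt(3)/3, sqrt(2)/2); log(3*t**2)/(3*t**2) on [sqrt(2)/2, 1); …
the power substitution comes off first: 3*sqrt(3)*t**(3/2) on [0, 1/3); 18*t**2 on [1/3, 1/2); log(3*t)/(3*t) on [1/2, 1); …
invert the common scale on t to get t**(3/2) on [0, 1); 2*t**2 on [1, 3/2); log(t)/t on [3/2, 3); …
breakpoints 2*sqrt(3)/3, sqrt(2), 2: one integral from each of the 4 segments
piece [0, 2*sqrt(3)/3): integrate 3*sqrt(3)*t**3/8 against the kernel
segment [2*sqrt(3)/3, sqrt(2)) carries 9*t**4/8; integrate it
∫ over [sqrt(2), 2) of 4*log(3*t**2/4)/(3*t**2)·t^(s-1) joins the sum
for t in [2, ∞): the term is ∫ 256/(81*t**8)·t^(s-1)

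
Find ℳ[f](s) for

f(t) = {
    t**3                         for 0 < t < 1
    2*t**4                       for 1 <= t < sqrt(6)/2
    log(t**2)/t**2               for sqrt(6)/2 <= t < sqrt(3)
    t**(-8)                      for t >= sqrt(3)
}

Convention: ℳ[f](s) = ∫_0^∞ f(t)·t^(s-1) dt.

reversing the power substitution: t**(3/2) on [0, 1); 2*t**2 on [1, 3/2); log(t)/t on [3/2, 3); …
linearity at 1, sqrt(6)/2, sqrt(3) turns ℳ[f](s) into 4 summed integrals
segment 0 to 1 holds t**3; add its integral
∫ 2*t**4·t^(s-1) over [1, sqrt(6)/2)
∫ over [sqrt(6)/2, sqrt(3)) of log(t**2)/t**2·t^(s-1) joins the sum
between sqrt(3) and ∞ the integrand is t**(-8)·t^(s-1)

(324*2**(s/2)*(s/2 - 4)*(s/2 + 2)*(s**2/4 - s + 1) - 324*2**(s/2)*(s/2 - 4)*(s + 3)*(s**2/4 - s + 1) - 54*3**(s/2)*s*(s/2 - 4)*(s/2 + 2)*(s + 3)*log(3) + 54*3**(s/2)*s*(s/2 - 4)*(s/2 + 2)*(s + 3)*log(2) - 108*3**(s/2)*(s/2 - 4)*(s/2 + 2)*(s + 3)*log(2) + 108*3**(s/2)*(s/2 - 4)*(s/2 + 2)*(s + 3) + 108*3**(s/2)*(s/2 - 4)*(s/2 + 2)*(s + 3)*log(3) + 729*3**(s/2)*(s/2 - 4)*(s + 3)*(s**2/4 - s + 1) + 27*6**(s/2)*s*(s/2 - 4)*(s/2 + 2)*(s + 3)*log(3) - 54*6**(s/2)*(s/2 - 4)*(s/2 + 2)*(s + 3)*log(3) - 54*6**(s/2)*(s/2 - 4)*(s/2 + 2)*(s + 3) - 2*6**(s/2)*(s/2 + 2)*(s + 3)*(s**2/4 - s + 1))/(324*2**(s/2)*(s/2 - 4)*(s/2 + 2)*(s + 3)*(s**2/4 - s + 1))
  -3 < Re(s) < 8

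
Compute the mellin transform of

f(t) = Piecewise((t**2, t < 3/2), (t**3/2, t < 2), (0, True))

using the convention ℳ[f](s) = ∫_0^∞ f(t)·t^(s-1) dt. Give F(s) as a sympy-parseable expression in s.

(64*2**(2*s)*(s + 2) - 27*3**s*(s + 2) + 36*3**s*(s + 3))/(16*2**s*(s + 2)*(s + 3))
  Re(s) > -2

integrate the 2 segments split at 3/2, then add the results
segment 0 to 3/2 holds t**2; add its integral
on [3/2, 2) integrate f = t**3/2 against the kernel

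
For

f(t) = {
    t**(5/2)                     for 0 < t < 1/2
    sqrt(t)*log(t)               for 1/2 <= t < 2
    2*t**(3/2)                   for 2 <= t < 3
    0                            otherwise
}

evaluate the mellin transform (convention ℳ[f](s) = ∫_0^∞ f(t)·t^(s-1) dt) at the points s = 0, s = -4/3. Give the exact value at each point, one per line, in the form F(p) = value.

F(0) = sqrt(2)*(-277 + 180*log(2) + 120*sqrt(6))/60
F(-4/3) = 3*2**(5/6)*(-742*2**(1/3) - log(2**(35*2**(1/3) + 140)) + 193 + 700*6**(1/6))/350

undo the shared t-power: t**2 on [0, 1/2); log(t) on [1/2, 2); 2*t on [2, 3)
cuts at 1/2, 2: linearity sums the 3 kernel integrals
∫ over [0, 1/2) of t**(5/2)·t^(s-1) joins the sum
on [1/2, 2) integrate f = sqrt(t)*log(t) against the kernel
for t in [2, 3): the term is ∫ 2*t**(3/2)·t^(s-1)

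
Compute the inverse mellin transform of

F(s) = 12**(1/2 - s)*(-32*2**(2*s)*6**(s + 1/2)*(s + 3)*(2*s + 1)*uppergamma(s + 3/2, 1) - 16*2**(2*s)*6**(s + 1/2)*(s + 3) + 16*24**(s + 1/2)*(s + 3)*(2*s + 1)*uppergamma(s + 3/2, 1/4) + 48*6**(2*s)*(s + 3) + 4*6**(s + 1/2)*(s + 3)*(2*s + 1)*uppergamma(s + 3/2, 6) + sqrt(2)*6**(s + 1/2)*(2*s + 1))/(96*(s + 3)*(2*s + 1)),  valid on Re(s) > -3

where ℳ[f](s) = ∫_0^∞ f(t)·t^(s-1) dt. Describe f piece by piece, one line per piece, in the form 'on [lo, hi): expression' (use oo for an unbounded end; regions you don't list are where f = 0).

on [0, 1/2): t**3
on [1/2, 2): t**(3/2)*exp(-t/2)
on [2, 3): sqrt(t)/2
on [3, oo): t**(3/2)*exp(-2*t)

back out the shared t-power: t**(5/2) on [0, 1/2); t*exp(-t/2) on [1/2, 2); 1/2 on [2, 3); …
undo the shared t-power: t**(3/2) on [0, 1/2); exp(-t/2) on [1/2, 2); 1/(2*t) on [2, 3); …
f breaks at 1/2, 2, 3 into 4 integrals to sum
over [0, 1/2), the kernel integral of t**3 enters the sum
between 1/2 and 2 the integrand is t**(3/2)*exp(-t/2)·t^(s-1)
for t in [2, 3): the term is ∫ sqrt(t)/2·t^(s-1)
[3, ∞) adds the kernel integral of t**(3/2)*exp(-2*t)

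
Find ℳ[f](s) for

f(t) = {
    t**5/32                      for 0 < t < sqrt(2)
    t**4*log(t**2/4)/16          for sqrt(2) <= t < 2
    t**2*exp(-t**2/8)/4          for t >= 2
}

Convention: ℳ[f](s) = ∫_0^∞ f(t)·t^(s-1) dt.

2**(s/2)*(-16*2**(s/2)*(s + 5) + 8*2**s*(s + 5)*(4*s + (s + 2)**2 + 12)*uppergamma(s/2 + 1, 1/2) + 4*s + (s + 2)*(s + 5)*log(4) + 4*(s + 5)*log(2) + sqrt(2)*(4*s + (s + 2)**2 + 12) + 20)/(8*(s + 5)*(4*s + (s + 2)**2 + 12))
  Re(s) > -5

strip the common scale on t: t**5 on [0, sqrt(2)/2); t**4*log(t**2) on [sqrt(2)/2, 1); t**2*exp(-t**2/2) on [1, ∞)
peel off the power substitution: t**(5/2) on [0, 1/2); t**2*log(t) on [1/2, 1); t*exp(-t/2) on [1, ∞)
peel off the shared t-power: t**(3/2) on [0, 1/2); t*log(t) on [1/2, 1); exp(-t/2) on [1, ∞)
treat the 3 regions marked off by sqrt(2), 2 separately and sum
∫ over [0, sqrt(2)) of t**5/32·t^(s-1) joins the sum
[sqrt(2), 2) adds the kernel integral of t**4*log(t**2/4)/16
segment 2 to ∞ holds t**2*exp(-t**2/8)/4; add its integral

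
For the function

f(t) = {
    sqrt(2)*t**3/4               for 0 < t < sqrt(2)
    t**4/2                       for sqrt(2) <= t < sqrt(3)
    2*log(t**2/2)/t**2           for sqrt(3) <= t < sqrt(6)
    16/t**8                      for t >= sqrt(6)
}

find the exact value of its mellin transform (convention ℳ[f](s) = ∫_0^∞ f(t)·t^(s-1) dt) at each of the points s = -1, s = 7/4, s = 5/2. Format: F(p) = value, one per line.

back out the power substitution: sqrt(2)*t**(3/2)/4 on [0, 2); t**2/2 on [2, 3); 2*log(t/2)/t on [3, 6); …
the common scale on t comes off first: t**(3/2) on [0, 1); 2*t**2 on [1, 3/2); log(t)/t on [3/2, 3); …
breakpoints sqrt(2), sqrt(3), sqrt(6): one integral from each of the 4 segments
between 0 and sqrt(2) the integrand is sqrt(2)*t**3/4·t^(s-1)
for t in [sqrt(2), sqrt(3)): the term is ∫ t**4/2·t^(s-1)
the [sqrt(3), sqrt(6)) slice contributes ∫ 2*log(t**2/2)/t**2·t^(s-1) dt
between sqrt(6) and ∞ the integrand is 16/t**8·t^(s-1)

F(-1) = -sqrt(2)/12 - 2*sqrt(3)*log(2)/27 - sqrt(6)*log(3)/54 - 53*sqrt(6)/4374 + 2*sqrt(3)*log(3)/27 + 89*sqrt(3)/162
F(7/4) = -21596*6**(7/8)/2025 - 4*6**(7/8)*log(3)/3 - 8*3**(7/8)*log(2)/3 - 60*2**(7/8)/437 + 8*3**(7/8)*log(3)/3 + 1526*3**(7/8)/69
F(5/2) = -4748*6**(1/4)/297 - 36*2**(1/4)/143 + log(2**(4*3**(1/4))*3**(-4*3**(1/4) + 4*6**(1/4))) + 235*3**(1/4)/13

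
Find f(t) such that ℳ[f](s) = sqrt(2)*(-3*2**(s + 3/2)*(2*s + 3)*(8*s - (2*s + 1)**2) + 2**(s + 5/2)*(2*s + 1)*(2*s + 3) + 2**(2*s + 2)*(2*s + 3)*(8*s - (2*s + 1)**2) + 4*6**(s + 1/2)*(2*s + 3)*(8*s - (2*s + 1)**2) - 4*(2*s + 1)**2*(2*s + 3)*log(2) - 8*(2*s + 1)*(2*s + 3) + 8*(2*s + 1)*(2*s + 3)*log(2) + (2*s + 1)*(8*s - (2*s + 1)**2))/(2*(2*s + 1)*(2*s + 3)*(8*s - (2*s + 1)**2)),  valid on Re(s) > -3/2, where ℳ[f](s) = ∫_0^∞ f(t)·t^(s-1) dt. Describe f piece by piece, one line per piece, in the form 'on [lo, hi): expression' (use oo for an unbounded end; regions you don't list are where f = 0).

back out the common scale on t: t**(3/2) on [0, 1/2); log(t)/sqrt(t) on [1/2, 1); 3*sqrt(t) on [1, 2); …
peel off the shared t-power: t on [0, 1/2); log(t)/t on [1/2, 1); 3 on [1, 2); …
slice at 1, 2, 4, transform all 4 pieces, and sum them
for t in [0, 1): the term is ∫ sqrt(2)*t**(3/2)/4·t^(s-1)
[1, 2) adds the kernel integral of sqrt(2)*log(t/2)/sqrt(t)
[2, 4) adds the kernel integral of 3*sqrt(2)*sqrt(t)/2
the [4, 6) slice contributes ∫ sqrt(2)*sqrt(t)·t^(s-1) dt

on [0, 1): sqrt(2)*t**(3/2)/4
on [1, 2): sqrt(2)*log(t/2)/sqrt(t)
on [2, 4): 3*sqrt(2)*sqrt(t)/2
on [4, 6): sqrt(2)*sqrt(t)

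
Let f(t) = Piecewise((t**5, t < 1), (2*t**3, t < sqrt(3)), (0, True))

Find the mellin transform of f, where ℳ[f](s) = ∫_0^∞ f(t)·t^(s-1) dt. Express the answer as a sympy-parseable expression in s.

(2*3**(s/2 + 3/2)*(s + 5) - s - 7)/((s + 3)*(s + 5))
  Re(s) > -5

strip the shared t-power: t**3 on [0, 1); 2*t on [1, sqrt(3))
remove the power substitution first: t**(3/2) on [0, 1); 2*sqrt(t) on [1, 3)
breakpoints 1: one integral from each of the 2 segments
∫ over [0, 1) of t**5·t^(s-1) joins the sum
segment [1, sqrt(3)) carries 2*t**3; integrate it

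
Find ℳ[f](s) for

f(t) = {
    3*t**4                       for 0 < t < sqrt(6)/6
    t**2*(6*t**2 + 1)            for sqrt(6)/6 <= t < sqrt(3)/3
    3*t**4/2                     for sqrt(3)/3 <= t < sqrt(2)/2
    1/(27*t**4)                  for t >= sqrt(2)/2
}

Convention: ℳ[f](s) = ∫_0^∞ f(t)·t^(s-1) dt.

invert the power substitution to get 3*t**2 on [0, 1/6); t*(6*t + 1) on [1/6, 1/3); 3*t**2/2 on [1/3, 1/2); …
undo the shared t-power: 3*t on [0, 1/6); 6*t + 1 on [1/6, 1/3); 3*t/2 on [1/3, 1/2); …
the common scale on t comes off first: t on [0, 1/2); 2*t + 1 on [1/2, 1); t/2 on [1, 3/2); …
linearity at sqrt(6)/6, sqrt(3)/3, sqrt(2)/2 turns ℳ[f](s) into 4 summed integrals
∫ over [0, sqrt(6)/6) of 3*t**4·t^(s-1) joins the sum
for t in [sqrt(6)/6, sqrt(3)/3): the term is ∫ t**2*(6*t**2 + 1)·t^(s-1)
∫ over [sqrt(3)/3, sqrt(2)/2) of 3*t**4/2·t^(s-1) joins the sum
[sqrt(2)/2, ∞) adds the kernel integral of 1/(27*t**4)

(180*2**(s/2)*(s - 4)*(s + 2) + 144*2**(s/2)*(s - 4) + 81*3**(s/2)*(s - 4)*(s + 2) - 32*3**(s/2)*(s + 2)*(s + 4) - 72*s - 54*(s - 4)*(s + 2) + 288)/(216*6**(s/2)*(s - 4)*(s + 2)*(s + 4))
  -4 < Re(s) < 4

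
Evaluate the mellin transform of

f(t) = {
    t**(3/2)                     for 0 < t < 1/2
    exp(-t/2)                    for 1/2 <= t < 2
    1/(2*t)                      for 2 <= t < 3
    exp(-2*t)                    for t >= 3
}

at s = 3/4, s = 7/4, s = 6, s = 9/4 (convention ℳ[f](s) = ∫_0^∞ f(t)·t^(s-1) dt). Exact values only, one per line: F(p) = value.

decompose at 1/2, 2, 3; ℳ[f](s) sums the 4 pieces' integrals
on [0, 1/2) integrate f = t**(3/2) against the kernel
∫ exp(-t/2)·t^(s-1) over [1/2, 2)
∫ over [2, 3) of 1/(2*t)·t^(s-1) joins the sum
between 3 and ∞ the integrand is exp(-2*t)·t^(s-1)

F(3/4) = -2*3**(3/4)/3 - 2**(3/4)*uppergamma(3/4, 1) + 2**(1/4)*uppergamma(3/4, 6)/2 + 2**(3/4)*uppergamma(3/4, 1/4) + 19*2**(3/4)/18
F(7/4) = -2*2**(3/4)*uppergamma(7/4, 1) - 101*2**(3/4)/156 + 2**(1/4)*uppergamma(7/4, 6)/4 + 2*3**(3/4)/3 + 2*2**(3/4)*uppergamma(7/4, 1/4)
F(6) = -20864*exp(-1) + sqrt(2)/1920 + 2697*exp(-6)/8 + 211/10 + 157781*exp(-1/4)/16
F(9/4) = -4*2**(1/4)*uppergamma(9/4, 1) - 47*2**(1/4)/60 + 2**(3/4)*uppergamma(9/4, 6)/8 + 6*3**(1/4)/5 + 4*2**(1/4)*uppergamma(9/4, 1/4)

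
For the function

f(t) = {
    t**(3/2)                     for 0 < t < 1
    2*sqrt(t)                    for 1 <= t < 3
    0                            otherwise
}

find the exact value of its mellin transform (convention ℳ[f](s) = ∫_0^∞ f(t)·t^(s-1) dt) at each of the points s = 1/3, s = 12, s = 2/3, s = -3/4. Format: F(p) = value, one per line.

integrate the 2 segments split at 1, then add the results
∫ over [0, 1) of t**(3/2)·t^(s-1) joins the sum
∫ over [1, 3) of 2*sqrt(t)·t^(s-1) joins the sum

F(1/3) = -102/55 + 12*3**(5/6)/5
F(12) = -58/675 + 2125764*sqrt(3)/25
F(2/3) = -114/91 + 36*3**(1/6)/7
F(-3/4) = 28/3 - 8*3**(3/4)/3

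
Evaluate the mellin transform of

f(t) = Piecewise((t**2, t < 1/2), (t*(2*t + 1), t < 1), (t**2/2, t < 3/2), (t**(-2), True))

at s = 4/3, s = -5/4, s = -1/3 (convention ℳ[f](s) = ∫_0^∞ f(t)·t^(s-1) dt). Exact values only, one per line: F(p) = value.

the shared t-power comes off first: t on [0, 1/2); 2*t + 1 on [1/2, 1); t/2 on [1, 3/2); …
f breaks at 1/2, 1, 3/2 into 4 integrals to sum
segment [0, 1/2) carries t**2; integrate it
for t in [1/2, 1): the term is ∫ t*(2*t + 1)·t^(s-1)
segment 1 to 3/2 holds t**2/2; add its integral
over [3/2, ∞), the kernel integral of t**(-2) enters the sum

F(4/3) = 2**(2/3)*(-162 + 984*2**(1/3) + 1687*3**(1/3))/2240
F(-5/4) = 2**(1/4)*(-1053*2**(3/4) + 383*3**(3/4) + 3510)/1053
F(-1/3) = 2**(1/3)*(-2268 + 727*3**(2/3) + 3024*2**(2/3))/2520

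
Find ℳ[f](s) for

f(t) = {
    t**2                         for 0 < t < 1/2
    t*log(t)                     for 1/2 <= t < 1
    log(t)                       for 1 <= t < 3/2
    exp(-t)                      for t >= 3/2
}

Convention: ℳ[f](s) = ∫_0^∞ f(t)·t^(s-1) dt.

summing 4 kernel integrals split by 1/2, 1, 3/2 yields ℳ[f](s)
[0, 1/2) adds the kernel integral of t**2
[1/2, 1) adds the kernel integral of t*log(t)
over [1, 3/2), the kernel integral of log(t) enters the sum
the [3/2, ∞) slice contributes ∫ exp(-t)·t^(s-1) dt

(4*2**s*s**2*(s + 2)*(s**2 + 2*s + 1)*uppergamma(s, 3/2) - 4*2**s*s**2*(s + 2) + 4*2**s*(s + 2)*(s**2 + 2*s + 1) + 3**s*s*(s + 2)*(-4*log(2) + 4*log(3))*(s**2 + 2*s + 1) - 4*3**s*(s + 2)*(s**2 + 2*s + 1) + s**3*(s + 2)*log(4) + s**2*(s + 2)*log(4) + 2*s**2*(s + 2) + s**2*(s**2 + 2*s + 1))/(4*2**s*s**2*(s + 2)*(s**2 + 2*s + 1))
  Re(s) > -2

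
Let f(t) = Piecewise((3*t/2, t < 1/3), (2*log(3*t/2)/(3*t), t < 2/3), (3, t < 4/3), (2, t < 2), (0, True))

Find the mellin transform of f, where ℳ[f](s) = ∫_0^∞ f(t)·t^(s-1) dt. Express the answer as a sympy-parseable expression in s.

remove the common scale on t first: 3*t on [0, 1/6); log(3*t)/(3*t) on [1/6, 1/3); 3 on [1/3, 2/3); …
remove the common scale on t first: t on [0, 1/2); log(t)/t on [1/2, 1); 3 on [1, 2); …
integrate the 4 segments split at 1/3, 2/3, 4/3, then add the results
segment [0, 1/3) carries 3*t/2; integrate it
on [1/3, 2/3) integrate f = 2*log(3*t/2)/(3*t) against the kernel
the [2/3, 4/3) slice contributes ∫ 3·t^(s-1) dt
[4/3, 2) adds the kernel integral of 2

2**s*(2*2**(2*s)*(s + 1)*(s**2 - 2*s + 1) - 2*2**s*s*(s + 1) - 6*2**s*(s + 1)*(s**2 - 2*s + 1) + 4*6**s*(s + 1)*(s**2 - 2*s + 1) + 4*s**2*(s + 1)*log(2) - 4*s*(s + 1)*log(2) + 4*s*(s + 1) + s*(s**2 - 2*s + 1))/(2*6**s*s*(s + 1)*(s**2 - 2*s + 1))
  Re(s) > -1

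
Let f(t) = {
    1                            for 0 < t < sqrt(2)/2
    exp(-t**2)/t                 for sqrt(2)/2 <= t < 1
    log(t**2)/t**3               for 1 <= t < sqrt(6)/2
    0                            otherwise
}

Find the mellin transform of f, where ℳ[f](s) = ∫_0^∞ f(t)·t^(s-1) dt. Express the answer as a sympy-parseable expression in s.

2**(1/2 - s/2)*(9*2**(s/2 + 1/2)*s*(-4*s + (s - 1)**2 + 8)*uppergamma(s/2 - 1/2, 1/2) - 9*2**(s/2 + 1/2)*s*(-4*s + (s - 1)**2 + 8)*uppergamma(s/2 - 1/2, 1) + 36*2**(s/2 + 1/2)*s + 3**(s/2 + 1/2)*s*(s - 1)*(-8*log(2) + 8*log(3)) - 16*3**(s/2 + 1/2)*s + 3**(s/2 + 1/2)*s*(-16*log(3) + 16*log(2)) + 18*sqrt(2)*(-4*s + (s - 1)**2 + 8))/(36*s*(-4*s + (s - 1)**2 + 8))
  Re(s) > 0

strip the shared t-power: t on [0, sqrt(2)/2); exp(-t**2) on [sqrt(2)/2, 1); log(t**2)/t**2 on [1, sqrt(6)/2)
remove the power substitution first: sqrt(t) on [0, 1/2); exp(-t) on [1/2, 1); log(t)/t on [1, 3/2)
summing 3 kernel integrals split by sqrt(2)/2, 1 yields ℳ[f](s)
piece [0, sqrt(2)/2): integrate 1 against the kernel
segment sqrt(2)/2 to 1 holds exp(-t**2)/t; add its integral
piece [1, sqrt(6)/2): integrate log(t**2)/t**3 against the kernel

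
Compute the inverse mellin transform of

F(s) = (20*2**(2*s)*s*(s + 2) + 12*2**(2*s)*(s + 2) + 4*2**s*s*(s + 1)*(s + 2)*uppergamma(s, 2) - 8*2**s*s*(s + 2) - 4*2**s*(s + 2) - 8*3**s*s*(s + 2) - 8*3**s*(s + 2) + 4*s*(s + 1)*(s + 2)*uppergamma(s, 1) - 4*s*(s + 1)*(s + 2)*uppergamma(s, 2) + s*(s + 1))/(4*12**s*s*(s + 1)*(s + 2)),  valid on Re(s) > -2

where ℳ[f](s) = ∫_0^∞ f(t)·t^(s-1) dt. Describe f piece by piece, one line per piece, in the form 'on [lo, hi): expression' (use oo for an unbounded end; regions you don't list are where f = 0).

on [0, 1/12): 36*t**2
on [1/12, 1/6): exp(-12*t)
on [1/6, 1/4): 6*t + 1
on [1/4, 1/3): 6*t + 3
on [1/3, oo): exp(-6*t)

invert the common scale on t to get 9*t**2 on [0, 1/6); exp(-6*t) on [1/6, 1/3); 3*t + 1 on [1/3, 1/2); …
the common scale on t comes off first: 9*t**2/4 on [0, 1/3); exp(-3*t) on [1/3, 2/3); 3*t/2 + 1 on [2/3, 1); …
peel off the common scale on t: t**2 on [0, 1/2); exp(-2*t) on [1/2, 1); t + 1 on [1, 3/2); …
summing 5 kernel integrals split by 1/12, 1/6, 1/4, 1/3 yields ℳ[f](s)
piece [0, 1/12): integrate 36*t**2 against the kernel
segment [1/12, 1/6) carries exp(-12*t); integrate it
the [1/6, 1/4) slice contributes ∫ (6*t + 1)·t^(s-1) dt
on [1/4, 1/3): add ∫ (6*t + 3)·t^(s-1) dt
for t in [1/3, ∞): the term is ∫ exp(-6*t)·t^(s-1)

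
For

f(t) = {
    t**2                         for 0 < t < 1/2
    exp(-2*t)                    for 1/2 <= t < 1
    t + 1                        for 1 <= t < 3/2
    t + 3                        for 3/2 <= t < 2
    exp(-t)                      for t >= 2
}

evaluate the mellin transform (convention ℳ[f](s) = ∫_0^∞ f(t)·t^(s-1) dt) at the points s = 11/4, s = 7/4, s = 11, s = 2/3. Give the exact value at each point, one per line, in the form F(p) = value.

F(11/4) = 2**(1/4)*(-20520*3**(3/4) - 7904*2**(3/4) - 3135*uppergamma(11/4, 2) + 165 + 3135*uppergamma(11/4, 1) + 12540*2**(3/4)*uppergamma(11/4, 2) + 162944*sqrt(2))/25080
F(7/4) = 2**(1/4)*(-3960*3**(3/4) - 2160*2**(3/4) - 1155*uppergamma(7/4, 2) + 77 + 1155*uppergamma(7/4, 1) + 2310*2**(3/4)*uppergamma(7/4, 2) + 22560*sqrt(2))/4620
F(11) = (1035541011*exp(2) + 5642265772*E + 31395128134656)*exp(-2)/1171456
F(2/3) = 2**(1/3)*(-480*3**(2/3) - 336*2**(2/3) - 160*uppergamma(2/3, 2) + 15 + 160*2**(2/3)*uppergamma(2/3, 2) + 160*uppergamma(2/3, 1) + 1824*2**(1/3))/320

along the cuts 1/2, 1, 3/2, 2, ℳ[f](s) splits into 5 integrals
on [0, 1/2): add ∫ t**2·t^(s-1) dt
segment 1/2 to 1 holds exp(-2*t); add its integral
for t in [1, 3/2): the term is ∫ (t + 1)·t^(s-1)
∫ over [3/2, 2) of (t + 3)·t^(s-1) joins the sum
piece [2, ∞): integrate exp(-t) against the kernel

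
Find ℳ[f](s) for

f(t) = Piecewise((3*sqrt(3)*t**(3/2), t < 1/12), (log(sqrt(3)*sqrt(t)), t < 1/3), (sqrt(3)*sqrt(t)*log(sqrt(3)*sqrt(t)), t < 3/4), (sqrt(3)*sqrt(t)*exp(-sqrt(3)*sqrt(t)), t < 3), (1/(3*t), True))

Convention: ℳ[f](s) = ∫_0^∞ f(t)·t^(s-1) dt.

(72*2**(2*s)*(s - 1)*(2*s + 1)**2*(2*s + 3)*(4*s - (2*s + 1)**2 + 1)*uppergamma(2*s + 1, 3/2) - 72*2**(2*s)*(s - 1)*(2*s + 1)**2*(2*s + 3)*(4*s - (2*s + 1)**2 + 1)*uppergamma(2*s + 1, 3) + 72*2**(2*s)*(s - 1)*(2*s + 1)**2*(2*s + 3) + 72*2**(2*s)*(s - 1)*(2*s + 3)*(4*s - (2*s + 1)**2 + 1) + 3**(2*s)*(s - 1)*(2*s + 1)*(2*s + 3)*(-108*log(2) + 108*log(3))*(4*s - (2*s + 1)**2 + 1) - 108*3**(2*s)*(s - 1)*(2*s + 3)*(4*s - (2*s + 1)**2 + 1) - 4*6**(2*s)*(2*s + 1)**2*(2*s + 3)*(4*s - (2*s + 1)**2 + 1) - 72*(s - 1)*(2*s + 1)**3*(2*s + 3)*log(2) - 72*(s - 1)*(2*s + 1)**2*(2*s + 3) + 72*(s - 1)*(2*s + 1)**2*(2*s + 3)*log(2) + 9*(s - 1)*(2*s + 1)**2*(4*s - (2*s + 1)**2 + 1))/(36*2**(2*s)*3**s*(s - 1)*(2*s + 1)**2*(2*s + 3)*(4*s - (2*s + 1)**2 + 1))
  -3/2 < Re(s) < 1

the common scale on t comes off first: t**(3/2) on [0, 1/4); log(sqrt(t)) on [1/4, 1); sqrt(t)*log(sqrt(t)) on [1, 9/4); …
strip the shared t-power: t on [0, 1/4); log(sqrt(t))/sqrt(t) on [1/4, 1); log(sqrt(t)) on [1, 9/4); …
back out the power substitution: t**2 on [0, 1/2); log(t)/t on [1/2, 1); log(t) on [1, 3/2); …
breakpoints 1/12, 1/3, 3/4, 3: one integral from each of the 5 segments
segment 0 to 1/12 holds 3*sqrt(3)*t**(3/2); add its integral
between 1/12 and 1/3 the integrand is log(sqrt(3)*sqrt(t))·t^(s-1)
∫ sqrt(3)*sqrt(t)*log(sqrt(3)*sqrt(t))·t^(s-1) over [1/3, 3/4)
on [3/4, 3): add ∫ sqrt(3)*sqrt(t)*exp(-sqrt(3)*sqrt(t))·t^(s-1) dt
∫ over [3, ∞) of 1/(3*t)·t^(s-1) joins the sum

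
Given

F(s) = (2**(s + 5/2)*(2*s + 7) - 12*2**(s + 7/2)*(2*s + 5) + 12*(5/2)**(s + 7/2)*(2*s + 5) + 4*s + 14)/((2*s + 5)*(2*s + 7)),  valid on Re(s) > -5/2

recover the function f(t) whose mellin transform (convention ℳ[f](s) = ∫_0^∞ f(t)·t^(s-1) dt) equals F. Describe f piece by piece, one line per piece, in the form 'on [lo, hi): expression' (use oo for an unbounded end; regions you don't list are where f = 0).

on [0, 1): 3*t**(5/2)/2
on [1, 2): t**(5/2)/2
on [2, 5/2): 6*t**(7/2)

decompose at 1, 2; ℳ[f](s) sums the 3 pieces' integrals
piece [0, 1): integrate 3*t**(5/2)/2 against the kernel
∫ t**(5/2)/2·t^(s-1) over [1, 2)
∫ over [2, 5/2) of 6*t**(7/2)·t^(s-1) joins the sum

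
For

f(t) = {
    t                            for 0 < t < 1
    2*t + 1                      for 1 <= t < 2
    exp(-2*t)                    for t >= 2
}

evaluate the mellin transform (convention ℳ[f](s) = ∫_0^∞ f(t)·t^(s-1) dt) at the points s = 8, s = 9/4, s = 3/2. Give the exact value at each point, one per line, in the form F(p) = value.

F(8) = 16319*exp(-4)/16 + 3493/24
F(9/4) = -88/117 + 2**(3/4)*uppergamma(9/4, 4)/8 + 784*2**(1/4)/117
F(3/2) = -16/15 + sqrt(2)*sqrt(pi)*erfc(2)/8 + sqrt(2)*exp(-4)/2 + 68*sqrt(2)/15

f breaks at 1, 2 into 3 integrals to sum
∫ t·t^(s-1) over [0, 1)
piece [1, 2): integrate (2*t + 1) against the kernel
on [2, ∞): add ∫ exp(-2*t)·t^(s-1) dt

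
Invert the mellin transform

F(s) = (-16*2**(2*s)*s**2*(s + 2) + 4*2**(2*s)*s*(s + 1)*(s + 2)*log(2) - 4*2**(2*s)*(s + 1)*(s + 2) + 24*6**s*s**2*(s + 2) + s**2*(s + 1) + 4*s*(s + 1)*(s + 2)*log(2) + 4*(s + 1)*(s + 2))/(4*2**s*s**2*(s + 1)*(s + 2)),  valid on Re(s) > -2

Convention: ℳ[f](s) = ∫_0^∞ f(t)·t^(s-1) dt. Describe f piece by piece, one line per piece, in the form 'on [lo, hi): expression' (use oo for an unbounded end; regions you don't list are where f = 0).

on [0, 1/2): t**2
on [1/2, 2): log(t)
on [2, 3): 2*t

summing 3 kernel integrals split by 1/2, 2 yields ℳ[f](s)
on [0, 1/2): add ∫ t**2·t^(s-1) dt
piece [1/2, 2): integrate log(t) against the kernel
[2, 3) adds the kernel integral of 2*t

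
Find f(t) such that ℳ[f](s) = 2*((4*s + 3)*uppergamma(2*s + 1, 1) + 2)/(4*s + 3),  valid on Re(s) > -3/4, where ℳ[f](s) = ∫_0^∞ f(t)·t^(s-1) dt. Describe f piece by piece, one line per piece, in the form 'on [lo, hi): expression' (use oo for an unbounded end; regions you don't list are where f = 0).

peel off the shared t-power: t**(-1/4) on [0, 1); exp(-sqrt(t))/sqrt(t) on [1, ∞)
undo the power substitution: 1/sqrt(t) on [0, 1); exp(-t)/t on [1, ∞)
the shared t-power comes off first: sqrt(t) on [0, 1); exp(-t) on [1, ∞)
the 2 pieces separated at 1 each add one integral
[0, 1) adds the kernel integral of t**(3/4)
segment [1, ∞) carries sqrt(t)*exp(-sqrt(t)); integrate it

on [0, 1): t**(3/4)
on [1, oo): sqrt(t)*exp(-sqrt(t))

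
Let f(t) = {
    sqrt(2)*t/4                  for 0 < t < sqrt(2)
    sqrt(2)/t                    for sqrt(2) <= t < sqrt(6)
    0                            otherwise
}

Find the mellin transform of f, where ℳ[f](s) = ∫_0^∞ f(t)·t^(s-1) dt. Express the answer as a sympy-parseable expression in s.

2**(s/2 - 1)*(3**(s/2 + 1/2)*(2*s + 2)/3 - s - 3)/((s - 1)*(s + 1))
  Re(s) > -1

reversing the power substitution: sqrt(2)*sqrt(t)/4 on [0, 2); sqrt(2)/sqrt(t) on [2, 6)
undo the shared t-power: sqrt(2)*t**(3/2)/4 on [0, 2); sqrt(2)*sqrt(t) on [2, 6)
invert the common scale on t to get t**(3/2) on [0, 1); 2*sqrt(t) on [1, 3)
along the cuts sqrt(2), ℳ[f](s) splits into 2 integrals
between 0 and sqrt(2) the integrand is sqrt(2)*t/4·t^(s-1)
segment sqrt(2) to sqrt(6) holds sqrt(2)/t; add its integral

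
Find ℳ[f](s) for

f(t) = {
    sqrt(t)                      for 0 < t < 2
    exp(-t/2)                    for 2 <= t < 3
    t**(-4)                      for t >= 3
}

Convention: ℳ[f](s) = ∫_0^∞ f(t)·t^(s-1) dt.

breakpoints 2, 3: one integral from each of the 3 segments
segment 0 to 2 holds sqrt(t); add its integral
the [2, 3) slice contributes ∫ exp(-t/2)·t^(s-1) dt
segment [3, ∞) carries t**(-4); integrate it

(2**s*(s - 4)*(2*s + 1)*uppergamma(s, 1) - 2**s*(s - 4)*(2*s + 1)*uppergamma(s, 3/2) + 2*2**(s + 1/2)*(s - 4) - 3**s*(2*s + 1)/81)/((s - 4)*(2*s + 1))
  -1/2 < Re(s) < 4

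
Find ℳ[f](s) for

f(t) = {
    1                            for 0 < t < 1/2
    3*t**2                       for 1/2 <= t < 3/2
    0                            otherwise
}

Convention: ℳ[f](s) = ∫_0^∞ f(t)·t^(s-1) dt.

slice at 1/2, transform all 2 pieces, and sum them
segment 0 to 1/2 holds 1; add its integral
segment [1/2, 3/2) carries 3*t**2; integrate it

(27*3**s*s + s + 8)/(4*2**s*s*(s + 2))
  Re(s) > 0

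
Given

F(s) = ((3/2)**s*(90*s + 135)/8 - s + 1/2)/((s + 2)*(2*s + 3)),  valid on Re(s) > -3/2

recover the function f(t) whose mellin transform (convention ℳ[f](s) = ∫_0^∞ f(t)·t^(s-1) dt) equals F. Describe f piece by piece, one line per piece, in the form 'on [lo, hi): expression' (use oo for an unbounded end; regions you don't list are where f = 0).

on [0, 1): 2*t**(3/2)
on [1, 3/2): 5*t**2/2

f breaks at 1 into 2 integrals to sum
segment [0, 1) carries 2*t**(3/2); integrate it
on [1, 3/2): add ∫ 5*t**2/2·t^(s-1) dt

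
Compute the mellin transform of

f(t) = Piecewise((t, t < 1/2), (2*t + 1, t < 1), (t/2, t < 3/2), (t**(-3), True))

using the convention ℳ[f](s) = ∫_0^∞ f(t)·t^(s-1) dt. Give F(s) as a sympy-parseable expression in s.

(270*2**s*s**2 - 702*2**s*s - 324*2**s + 49*3**s*s**2 - 275*3**s*s - 162*s**2 + 378*s + 324)/(108*2**s*s*(s**2 - 2*s - 3))
  -1 < Re(s) < 3

slice at 1/2, 1, 3/2, transform all 4 pieces, and sum them
for t in [0, 1/2): the term is ∫ t·t^(s-1)
over [1/2, 1), the kernel integral of (2*t + 1) enters the sum
segment [1, 3/2) carries t/2; integrate it
segment 3/2 to ∞ holds t**(-3); add its integral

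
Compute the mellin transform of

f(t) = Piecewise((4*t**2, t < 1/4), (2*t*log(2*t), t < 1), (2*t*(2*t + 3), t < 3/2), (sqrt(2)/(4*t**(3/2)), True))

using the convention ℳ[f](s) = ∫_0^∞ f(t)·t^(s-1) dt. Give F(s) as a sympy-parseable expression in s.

(360*2**(2*s)*(3 - 2*s)*(s + 1)**2 + 72*2**(2*s)*(s + 1)*(s + 2)*(2*s - 3)*log(2) - 216*2**(2*s)*(s + 1)*(2*s - 3) - 72*2**(2*s)*(s + 2)*(2*s - 3) - 8*sqrt(3)*6**s*(s + 1)**2*(s + 2) + 648*6**s*(s + 1)**2*(2*s - 3) + 324*6**s*(s + 1)*(2*s - 3) + 9*(s + 1)**2*(2*s - 3) + 18*(s + 1)*(s + 2)*(2*s - 3)*log(2) + 18*(s + 2)*(2*s - 3))/(36*2**(2*s)*(s + 1)**2*(s + 2)*(2*s - 3))
  -2 < Re(s) < 3/2

reversing the common scale on t: t**2 on [0, 1/2); t*log(t) on [1/2, 2); t*(t + 3) on [2, 3); …
reversing the shared t-power: t on [0, 1/2); log(t) on [1/2, 2); t + 3 on [2, 3); …
decompose at 1/4, 1, 3/2; ℳ[f](s) sums the 4 pieces' integrals
segment 0 to 1/4 holds 4*t**2; add its integral
segment 1/4 to 1 holds 2*t*log(2*t); add its integral
∫ 2*t*(2*t + 3)·t^(s-1) over [1, 3/2)
on [3/2, ∞) integrate f = sqrt(2)/(4*t**(3/2)) against the kernel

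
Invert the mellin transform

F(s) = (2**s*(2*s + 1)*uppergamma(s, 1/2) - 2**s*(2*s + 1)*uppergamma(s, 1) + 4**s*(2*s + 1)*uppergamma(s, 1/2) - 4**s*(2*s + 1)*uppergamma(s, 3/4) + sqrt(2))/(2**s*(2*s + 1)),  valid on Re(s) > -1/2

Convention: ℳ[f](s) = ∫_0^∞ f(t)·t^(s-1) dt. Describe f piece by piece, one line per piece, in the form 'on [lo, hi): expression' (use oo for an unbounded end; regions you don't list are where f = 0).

on [0, 1/2): sqrt(t)
on [1/2, 1): exp(-t)
on [1, 3/2): exp(-t/2)

slice at 1/2, 1, transform all 3 pieces, and sum them
∫ sqrt(t)·t^(s-1) over [0, 1/2)
∫ over [1/2, 1) of exp(-t)·t^(s-1) joins the sum
the [1, 3/2) slice contributes ∫ exp(-t/2)·t^(s-1) dt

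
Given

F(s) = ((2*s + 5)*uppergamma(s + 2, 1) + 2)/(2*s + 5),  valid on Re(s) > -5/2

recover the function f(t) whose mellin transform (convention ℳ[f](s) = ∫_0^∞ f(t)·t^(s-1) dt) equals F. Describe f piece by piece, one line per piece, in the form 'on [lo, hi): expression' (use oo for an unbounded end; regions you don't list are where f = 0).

undo the shared t-power: t**(3/2) on [0, 1); t*exp(-t) on [1, ∞)
undo the shared t-power: sqrt(t) on [0, 1); exp(-t) on [1, ∞)
integrate the 2 segments split at 1, then add the results
for t in [0, 1): the term is ∫ t**(5/2)·t^(s-1)
[1, ∞) adds the kernel integral of t**2*exp(-t)

on [0, 1): t**(5/2)
on [1, oo): t**2*exp(-t)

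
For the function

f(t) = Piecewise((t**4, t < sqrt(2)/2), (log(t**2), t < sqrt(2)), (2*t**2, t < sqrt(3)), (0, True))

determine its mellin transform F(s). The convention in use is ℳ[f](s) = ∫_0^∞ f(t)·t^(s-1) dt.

back out the power substitution: t**2 on [0, 1/2); log(t) on [1/2, 2); 2*t on [2, 3)
treat the 3 regions marked off by sqrt(2)/2, sqrt(2) separately and sum
for t in [0, sqrt(2)/2): the term is ∫ t**4·t^(s-1)
∫ log(t**2)·t^(s-1) over [sqrt(2)/2, sqrt(2))
piece [sqrt(2), sqrt(3)): integrate 2*t**2 against the kernel

(sqrt(2)/2)**s*(-16*2**s*s**2*(s + 4) + 4*2**s*s*(s + 2)*(s + 4)*log(2) - 8*2**s*(s + 2)*(s + 4) + 24*6**(s/2)*s**2*(s + 4) + s**2*(s + 2) + 4*s*(s + 2)*(s + 4)*log(2) + 8*(s + 2)*(s + 4))/(4*s**2*(s + 2)*(s + 4))
  Re(s) > -4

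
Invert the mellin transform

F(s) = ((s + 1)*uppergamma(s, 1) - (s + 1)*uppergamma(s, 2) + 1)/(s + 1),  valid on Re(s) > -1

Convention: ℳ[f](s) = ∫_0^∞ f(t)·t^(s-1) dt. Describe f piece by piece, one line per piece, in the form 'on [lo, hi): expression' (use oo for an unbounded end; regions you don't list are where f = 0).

split f at 1: ℳ[f](s) collects 2 kernel integrals
for t in [0, 1): the term is ∫ t·t^(s-1)
the [1, 2) slice contributes ∫ exp(-t)·t^(s-1) dt

on [0, 1): t
on [1, 2): exp(-t)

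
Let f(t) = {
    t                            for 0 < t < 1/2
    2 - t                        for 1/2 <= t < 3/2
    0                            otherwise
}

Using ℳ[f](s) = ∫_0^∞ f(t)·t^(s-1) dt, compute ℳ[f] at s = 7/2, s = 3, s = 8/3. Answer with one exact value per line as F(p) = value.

along the cuts 1/2, ℳ[f](s) splits into 2 integrals
∫ over [0, 1/2) of t·t^(s-1) joins the sum
between 1/2 and 3/2 the integrand is (2 - t)·t^(s-1)

F(7/2) = sqrt(2)*(-22 + 405*sqrt(3))/1008
F(3) = 179/192
F(8/3) = 3*2**(1/3)*(-7 + 45*3**(2/3))/352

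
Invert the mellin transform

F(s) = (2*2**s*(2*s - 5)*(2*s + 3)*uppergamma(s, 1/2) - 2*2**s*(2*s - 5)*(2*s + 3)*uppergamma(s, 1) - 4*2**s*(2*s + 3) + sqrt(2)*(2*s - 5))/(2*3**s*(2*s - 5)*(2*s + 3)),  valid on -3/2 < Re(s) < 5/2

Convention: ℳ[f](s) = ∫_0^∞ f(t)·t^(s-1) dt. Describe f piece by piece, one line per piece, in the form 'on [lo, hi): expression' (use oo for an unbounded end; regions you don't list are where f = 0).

on [0, 1/3): 3*sqrt(6)*t**(3/2)/4
on [1/3, 2/3): exp(-3*t/2)
on [2/3, oo): 4*sqrt(6)/(27*t**(5/2))

invert the common scale on t to get t**(3/2) on [0, 1/2); exp(-t) on [1/2, 1); t**(-5/2) on [1, ∞)
f breaks at 1/3, 2/3 into 3 integrals to sum
segment 0 to 1/3 holds 3*sqrt(6)*t**(3/2)/4; add its integral
between 1/3 and 2/3 the integrand is exp(-3*t/2)·t^(s-1)
segment [2/3, ∞) carries 4*sqrt(6)/(27*t**(5/2)); integrate it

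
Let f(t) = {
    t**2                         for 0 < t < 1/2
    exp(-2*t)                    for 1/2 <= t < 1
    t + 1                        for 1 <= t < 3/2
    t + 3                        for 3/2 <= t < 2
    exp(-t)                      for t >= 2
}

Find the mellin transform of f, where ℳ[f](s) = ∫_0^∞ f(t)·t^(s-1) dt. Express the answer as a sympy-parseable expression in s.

decompose at 1/2, 1, 3/2, 2; ℳ[f](s) sums the 5 pieces' integrals
piece [0, 1/2): integrate t**2 against the kernel
[1/2, 1) adds the kernel integral of exp(-2*t)
the [1, 3/2) slice contributes ∫ (t + 1)·t^(s-1) dt
for t in [3/2, 2): the term is ∫ (t + 3)·t^(s-1)
segment 2 to ∞ holds exp(-t); add its integral

(20*2**(2*s)*s*(s + 2) + 12*2**(2*s)*(s + 2) + 4*2**s*s*(s + 1)*(s + 2)*uppergamma(s, 2) - 8*2**s*s*(s + 2) - 4*2**s*(s + 2) - 8*3**s*s*(s + 2) - 8*3**s*(s + 2) + 4*s*(s + 1)*(s + 2)*uppergamma(s, 1) - 4*s*(s + 1)*(s + 2)*uppergamma(s, 2) + s*(s + 1))/(4*2**s*s*(s + 1)*(s + 2))
  Re(s) > -2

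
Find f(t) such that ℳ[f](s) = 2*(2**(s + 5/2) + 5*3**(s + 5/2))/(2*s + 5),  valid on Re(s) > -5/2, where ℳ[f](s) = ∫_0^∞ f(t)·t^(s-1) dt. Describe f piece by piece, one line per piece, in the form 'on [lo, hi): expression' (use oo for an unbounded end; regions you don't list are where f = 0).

the 2 pieces separated at 2 each add one integral
piece [0, 2): integrate 6*t**(5/2) against the kernel
between 2 and 3 the integrand is 5*t**(5/2)·t^(s-1)

on [0, 2): 6*t**(5/2)
on [2, 3): 5*t**(5/2)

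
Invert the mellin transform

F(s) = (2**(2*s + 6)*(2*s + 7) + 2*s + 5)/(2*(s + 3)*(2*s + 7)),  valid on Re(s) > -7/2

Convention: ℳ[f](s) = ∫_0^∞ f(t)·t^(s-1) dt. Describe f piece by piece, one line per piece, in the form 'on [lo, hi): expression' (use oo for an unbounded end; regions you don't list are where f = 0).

on [0, 1): t**(7/2)
on [1, 4): t**3/2

peel off the shared t-power: t**(5/2) on [0, 1); t**2/2 on [1, 4)
strip the shared t-power: sqrt(t) on [0, 1); 1/2 on [1, 4)
invert the power substitution to get t on [0, 1); 1/2 on [1, 2)
summing 2 kernel integrals split by 1 yields ℳ[f](s)
[0, 1) adds the kernel integral of t**(7/2)
over [1, 4), the kernel integral of t**3/2 enters the sum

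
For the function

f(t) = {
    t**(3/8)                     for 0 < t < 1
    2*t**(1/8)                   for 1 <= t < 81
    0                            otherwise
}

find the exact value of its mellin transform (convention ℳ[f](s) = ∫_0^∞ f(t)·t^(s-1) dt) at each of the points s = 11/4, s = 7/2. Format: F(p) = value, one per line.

F(11/4) = -216/575 + 2834352*sqrt(3)/23
F(7/2) = -264/899 + 76527504*sqrt(3)/29

back out the power substitution: t**(3/4) on [0, 1); 2*t**(1/4) on [1, 9)
back out the power substitution: t**(3/2) on [0, 1); 2*sqrt(t) on [1, 3)
linearity at 1 turns ℳ[f](s) into 2 summed integrals
on [0, 1) integrate f = t**(3/8) against the kernel
on [1, 81) integrate f = 2*t**(1/8) against the kernel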